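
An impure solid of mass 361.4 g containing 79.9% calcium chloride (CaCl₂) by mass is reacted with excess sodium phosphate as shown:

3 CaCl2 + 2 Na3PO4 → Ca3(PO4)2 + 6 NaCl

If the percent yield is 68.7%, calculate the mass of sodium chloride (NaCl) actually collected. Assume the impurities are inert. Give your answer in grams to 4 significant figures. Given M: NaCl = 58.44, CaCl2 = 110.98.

Pure CaCl2 available = 361.4 g × 0.799 = 288.76 g.
n(CaCl2) = 288.76 g / 110.98 g/mol = 2.6019 mol.
From the equation the CaCl2:NaCl mole ratio is 3:6, so n(NaCl) = 2.6019 × 6/3 = 5.2038 mol.
Mass of NaCl = 5.2038 mol × 58.44 g/mol = 304.11 g.
Actual mass collected = 304.11 g × 0.687 = 208.92 g.

208.9 g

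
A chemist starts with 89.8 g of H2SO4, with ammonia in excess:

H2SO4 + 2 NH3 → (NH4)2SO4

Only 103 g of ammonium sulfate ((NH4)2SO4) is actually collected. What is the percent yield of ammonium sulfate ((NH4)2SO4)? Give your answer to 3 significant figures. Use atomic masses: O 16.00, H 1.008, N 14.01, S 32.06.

M(H2SO4) = 2(1.008) + 32.06 + 4(16.00) = 98.076 g/mol.
M((NH4)2SO4) = 2(14.01) + 8(1.008) + 32.06 + 4(16.00) = 132.144 g/mol.
n(H2SO4) = 89.80 g / 98.076 g/mol = 0.9156 mol.
From the equation the H2SO4:(NH4)2SO4 mole ratio is 1:1, so n((NH4)2SO4) = 0.9156 × 1/1 = 0.9156 mol.
Mass of (NH4)2SO4 = 0.9156 mol × 132.144 g/mol = 121.0 g.
This is the theoretical yield. Percent yield = 103 g / 121.0 g × 100% = 85.13%.

85.1 %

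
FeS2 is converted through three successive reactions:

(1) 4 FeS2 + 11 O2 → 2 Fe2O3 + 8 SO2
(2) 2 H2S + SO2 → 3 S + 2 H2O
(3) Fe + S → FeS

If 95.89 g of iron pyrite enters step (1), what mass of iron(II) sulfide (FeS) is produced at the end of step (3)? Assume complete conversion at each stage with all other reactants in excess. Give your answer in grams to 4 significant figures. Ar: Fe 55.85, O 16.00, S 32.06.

421.6 g

M(FeS2) = 55.85 + 2(32.06) = 119.97 g/mol.
M(FeS) = 55.85 + 32.06 = 87.91 g/mol.
n(FeS2) = 95.89 / 119.97 = 0.79928 mol.
Reaction (1): FeS2→SO2 ratio 4:8 ⇒ n(SO2) = 1.5986 mol.
Reaction (2): SO2→S ratio 1:3 ⇒ n(S) = 4.7957 mol.
Reaction (3): S→FeS ratio 1:1 ⇒ n(FeS) = 4.7957 mol.
Mass of FeS = 4.7957 × 87.91 = 421.59 g.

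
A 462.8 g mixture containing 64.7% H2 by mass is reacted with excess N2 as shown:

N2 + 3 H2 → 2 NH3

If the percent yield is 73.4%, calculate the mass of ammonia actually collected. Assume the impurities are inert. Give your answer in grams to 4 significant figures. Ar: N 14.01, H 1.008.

Pure H2 available = 462.8 g × 0.647 = 299.43 g.
M(H2) = 2(1.008) = 2.016 g/mol.
M(NH3) = 14.01 + 3(1.008) = 17.034 g/mol.
n(H2) = 299.43 g / 2.016 g/mol = 148.53 mol.
From the equation the H2:NH3 mole ratio is 3:2, so n(NH3) = 148.53 × 2/3 = 99.018 mol.
Mass of NH3 = 99.018 mol × 17.034 g/mol = 1686.7 g.
Actual mass collected = 1686.7 g × 0.734 = 1238.0 g.

1238 g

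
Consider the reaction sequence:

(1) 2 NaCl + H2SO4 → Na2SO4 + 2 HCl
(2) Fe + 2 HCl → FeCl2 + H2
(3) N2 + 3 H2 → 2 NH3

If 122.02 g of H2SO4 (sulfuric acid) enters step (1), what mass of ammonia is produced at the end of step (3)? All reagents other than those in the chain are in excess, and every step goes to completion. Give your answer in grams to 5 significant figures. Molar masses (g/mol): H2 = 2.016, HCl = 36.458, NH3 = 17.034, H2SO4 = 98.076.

14.128 g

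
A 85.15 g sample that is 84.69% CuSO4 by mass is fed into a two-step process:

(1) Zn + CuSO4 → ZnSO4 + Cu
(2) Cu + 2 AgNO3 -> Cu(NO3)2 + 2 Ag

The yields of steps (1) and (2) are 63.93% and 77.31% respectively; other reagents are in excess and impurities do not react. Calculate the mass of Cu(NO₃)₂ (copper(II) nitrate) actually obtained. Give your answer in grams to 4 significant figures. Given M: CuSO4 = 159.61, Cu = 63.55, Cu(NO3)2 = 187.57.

41.89 g

Pure CuSO4 = 85.15 × 0.8469 = 72.114 g.
n(CuSO4) = 72.114 / 159.61 = 0.45181 mol.
Step 1 (CuSO4:Cu = 1:1): theoretical n(Cu) = 0.45181 mol; at 63.93% yield, n(Cu) = 0.28884 mol.
Step 2 (Cu:Cu(NO3)2 = 1:1): theoretical n(Cu(NO3)2) = 0.28884 mol, so theoretical mass = 0.28884 × 187.57 = 54.178 g.
At 77.31% yield, actual mass of Cu(NO3)2 = 54.178 × 0.7731 = 41.885 g.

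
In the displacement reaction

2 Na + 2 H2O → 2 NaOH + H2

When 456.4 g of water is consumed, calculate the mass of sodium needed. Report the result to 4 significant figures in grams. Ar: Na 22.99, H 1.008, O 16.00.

M(H2O) = 2(1.008) + 16.00 = 18.016 g/mol.
M(Na) = 22.99 g/mol.
n(H2O) = 456.40 g / 18.016 g/mol = 25.333 mol.
From the equation the H2O:Na mole ratio is 2:2, so n(Na) = 25.333 × 2/2 = 25.333 mol.
Mass of Na = 25.333 mol × 22.99 g/mol = 582.41 g.

582.4 g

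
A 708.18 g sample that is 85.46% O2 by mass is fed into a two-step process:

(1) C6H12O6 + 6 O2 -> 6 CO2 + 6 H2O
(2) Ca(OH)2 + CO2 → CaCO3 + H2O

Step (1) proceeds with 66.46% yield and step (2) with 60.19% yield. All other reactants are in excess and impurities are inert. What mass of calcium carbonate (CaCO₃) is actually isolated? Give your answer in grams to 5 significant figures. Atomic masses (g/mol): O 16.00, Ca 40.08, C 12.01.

757.24 g

Pure O2 = 708.18 × 0.8546 = 605.211 g.
M(O2) = 2(16.00) = 32.00 g/mol.
M(CaCO3) = 40.08 + 12.01 + 3(16.00) = 100.09 g/mol.
n(O2) = 605.211 / 32.00 = 18.9128 mol.
Step 1 (O2:CO2 = 6:6): theoretical n(CO2) = 18.9128 mol; at 66.46% yield, n(CO2) = 12.5695 mol.
Step 2 (CO2:CaCO3 = 1:1): theoretical n(CaCO3) = 12.5695 mol, so theoretical mass = 12.5695 × 100.09 = 1258.08 g.
At 60.19% yield, actual mass of CaCO3 = 1258.08 × 0.6019 = 757.237 g.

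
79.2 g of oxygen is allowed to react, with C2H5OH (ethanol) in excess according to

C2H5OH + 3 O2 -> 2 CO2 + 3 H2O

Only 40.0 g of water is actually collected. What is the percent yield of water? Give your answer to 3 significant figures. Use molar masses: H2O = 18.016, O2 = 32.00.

n(O2) = 79.20 g / 32.00 g/mol = 2.475 mol.
From the equation the O2:H2O mole ratio is 3:3, so n(H2O) = 2.475 × 3/3 = 2.475 mol.
Mass of H2O = 2.475 mol × 18.016 g/mol = 44.59 g.
This is the theoretical yield. Percent yield = 40.0 g / 44.59 g × 100% = 89.71%.

89.7 %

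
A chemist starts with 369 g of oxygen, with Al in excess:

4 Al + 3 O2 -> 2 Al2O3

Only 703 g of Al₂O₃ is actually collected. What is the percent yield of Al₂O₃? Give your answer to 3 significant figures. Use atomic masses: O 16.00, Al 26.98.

M(O2) = 2(16.00) = 32.00 g/mol.
M(Al2O3) = 2(26.98) + 3(16.00) = 101.96 g/mol.
n(O2) = 369.0 g / 32.00 g/mol = 11.53 mol.
From the equation the O2:Al2O3 mole ratio is 3:2, so n(Al2O3) = 11.53 × 2/3 = 7.688 mol.
Mass of Al2O3 = 7.688 mol × 101.96 g/mol = 783.8 g.
This is the theoretical yield. Percent yield = 703 g / 783.8 g × 100% = 89.69%.

89.7 %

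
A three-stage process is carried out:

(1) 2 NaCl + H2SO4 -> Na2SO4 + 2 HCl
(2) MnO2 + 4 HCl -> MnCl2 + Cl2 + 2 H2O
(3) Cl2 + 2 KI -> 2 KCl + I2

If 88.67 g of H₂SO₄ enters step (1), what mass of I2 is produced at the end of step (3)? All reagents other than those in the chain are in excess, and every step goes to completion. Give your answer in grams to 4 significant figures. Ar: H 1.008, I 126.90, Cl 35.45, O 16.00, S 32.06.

114.7 g

M(H2SO4) = 2(1.008) + 32.06 + 4(16.00) = 98.076 g/mol.
M(I2) = 2(126.90) = 253.80 g/mol.
n(H2SO4) = 88.67 / 98.076 = 0.90409 mol.
Reaction (1): H2SO4→HCl ratio 1:2 ⇒ n(HCl) = 1.8082 mol.
Reaction (2): HCl→Cl2 ratio 4:1 ⇒ n(Cl2) = 0.45205 mol.
Reaction (3): Cl2→I2 ratio 1:1 ⇒ n(I2) = 0.45205 mol.
Mass of I2 = 0.45205 × 253.80 = 114.73 g.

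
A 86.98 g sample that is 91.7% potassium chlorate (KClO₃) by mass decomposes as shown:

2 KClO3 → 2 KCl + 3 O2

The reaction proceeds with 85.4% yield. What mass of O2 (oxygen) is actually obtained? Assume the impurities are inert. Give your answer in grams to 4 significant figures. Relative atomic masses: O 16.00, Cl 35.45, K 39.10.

Pure KClO3 available = 86.98 g × 0.917 = 79.761 g.
M(KClO3) = 39.10 + 35.45 + 3(16.00) = 122.55 g/mol.
M(O2) = 2(16.00) = 32.00 g/mol.
n(KClO3) = 79.761 g / 122.55 g/mol = 0.65084 mol.
From the equation the KClO3:O2 mole ratio is 2:3, so n(O2) = 0.65084 × 3/2 = 0.97626 mol.
Mass of O2 = 0.97626 mol × 32.00 g/mol = 31.240 g.
Actual mass collected = 31.240 g × 0.854 = 26.679 g.

26.68 g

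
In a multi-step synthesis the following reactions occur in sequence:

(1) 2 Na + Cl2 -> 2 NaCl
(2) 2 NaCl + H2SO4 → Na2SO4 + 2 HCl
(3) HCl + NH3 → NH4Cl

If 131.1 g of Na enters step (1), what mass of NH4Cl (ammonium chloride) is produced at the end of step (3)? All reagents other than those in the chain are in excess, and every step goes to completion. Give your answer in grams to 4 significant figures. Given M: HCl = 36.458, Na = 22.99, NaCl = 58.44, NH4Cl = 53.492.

305.0 g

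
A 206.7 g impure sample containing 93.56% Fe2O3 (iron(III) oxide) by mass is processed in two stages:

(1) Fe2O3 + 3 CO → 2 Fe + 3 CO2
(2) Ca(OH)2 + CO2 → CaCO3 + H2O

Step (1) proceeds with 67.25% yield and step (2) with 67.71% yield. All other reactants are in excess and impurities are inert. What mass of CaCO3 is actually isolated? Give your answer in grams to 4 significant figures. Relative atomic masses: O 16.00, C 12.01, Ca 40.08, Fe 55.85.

165.6 g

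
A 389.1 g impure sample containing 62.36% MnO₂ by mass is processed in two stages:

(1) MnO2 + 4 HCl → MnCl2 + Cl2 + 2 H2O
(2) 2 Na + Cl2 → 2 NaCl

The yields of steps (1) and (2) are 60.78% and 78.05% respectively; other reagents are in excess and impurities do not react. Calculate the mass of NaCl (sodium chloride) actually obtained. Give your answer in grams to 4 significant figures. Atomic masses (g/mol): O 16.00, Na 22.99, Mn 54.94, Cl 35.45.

154.7 g

Pure MnO2 = 389.1 × 0.6236 = 242.64 g.
M(MnO2) = 54.94 + 2(16.00) = 86.94 g/mol.
M(NaCl) = 22.99 + 35.45 = 58.44 g/mol.
n(MnO2) = 242.64 / 86.94 = 2.7909 mol.
Step 1 (MnO2:Cl2 = 1:1): theoretical n(Cl2) = 2.7909 mol; at 60.78% yield, n(Cl2) = 1.6963 mol.
Step 2 (Cl2:NaCl = 1:2): theoretical n(NaCl) = 3.3926 mol, so theoretical mass = 3.3926 × 58.44 = 198.27 g.
At 78.05% yield, actual mass of NaCl = 198.27 × 0.7805 = 154.75 g.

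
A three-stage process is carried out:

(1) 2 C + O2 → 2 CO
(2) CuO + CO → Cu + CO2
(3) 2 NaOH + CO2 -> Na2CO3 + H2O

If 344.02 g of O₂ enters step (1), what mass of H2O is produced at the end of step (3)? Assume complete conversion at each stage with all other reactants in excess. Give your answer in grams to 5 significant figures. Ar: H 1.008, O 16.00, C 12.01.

387.37 g

M(O2) = 2(16.00) = 32.00 g/mol.
M(H2O) = 2(1.008) + 16.00 = 18.016 g/mol.
n(O2) = 344.02 / 32.00 = 10.7506 mol.
Reaction (1): O2→CO ratio 1:2 ⇒ n(CO) = 21.5012 mol.
Reaction (2): CO→CO2 ratio 1:1 ⇒ n(CO2) = 21.5012 mol.
Reaction (3): CO2→H2O ratio 1:1 ⇒ n(H2O) = 21.5012 mol.
Mass of H2O = 21.5012 × 18.016 = 387.367 g.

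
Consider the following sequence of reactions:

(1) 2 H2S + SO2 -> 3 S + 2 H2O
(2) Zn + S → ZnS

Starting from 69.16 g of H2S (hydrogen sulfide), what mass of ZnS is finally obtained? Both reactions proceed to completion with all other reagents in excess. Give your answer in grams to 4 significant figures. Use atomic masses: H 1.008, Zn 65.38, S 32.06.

M(H2S) = 2(1.008) + 32.06 = 34.076 g/mol.
M(ZnS) = 65.38 + 32.06 = 97.44 g/mol.
n(H2S) = 69.160 / 34.076 = 2.0296 mol.
Step 1 gives a 2:3 ratio of H2S to S, so n(S) = 3.0444 mol.
In step 2 the S:ZnS ratio is 1:1, so n(ZnS) = 3.0444 mol.
Mass of ZnS = 3.0444 × 97.44 = 296.64 g.

296.6 g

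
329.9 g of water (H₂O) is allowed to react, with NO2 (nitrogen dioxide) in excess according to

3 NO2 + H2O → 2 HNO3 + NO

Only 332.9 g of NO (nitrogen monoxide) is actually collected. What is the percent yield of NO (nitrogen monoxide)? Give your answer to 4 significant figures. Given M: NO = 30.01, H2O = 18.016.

60.58 %

n(H2O) = 329.90 g / 18.016 g/mol = 18.312 mol.
From the equation the H2O:NO mole ratio is 1:1, so n(NO) = 18.312 × 1/1 = 18.312 mol.
Mass of NO = 18.312 mol × 30.01 g/mol = 549.53 g.
This is the theoretical yield. Percent yield = 332.9 g / 549.53 g × 100% = 60.579%.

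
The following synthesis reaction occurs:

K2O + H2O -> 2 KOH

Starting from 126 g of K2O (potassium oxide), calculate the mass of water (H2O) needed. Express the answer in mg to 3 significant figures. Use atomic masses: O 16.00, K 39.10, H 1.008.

24100 mg

M(K2O) = 2(39.10) + 16.00 = 94.20 g/mol.
M(H2O) = 2(1.008) + 16.00 = 18.016 g/mol.
n(K2O) = 126.0 g / 94.20 g/mol = 1.338 mol.
From the equation the K2O:H2O mole ratio is 1:1, so n(H2O) = 1.338 × 1/1 = 1.338 mol.
Mass of H2O = 1.338 mol × 18.016 g/mol = 24.10 g.
Converting to mg: 24.10 g = 24100 mg.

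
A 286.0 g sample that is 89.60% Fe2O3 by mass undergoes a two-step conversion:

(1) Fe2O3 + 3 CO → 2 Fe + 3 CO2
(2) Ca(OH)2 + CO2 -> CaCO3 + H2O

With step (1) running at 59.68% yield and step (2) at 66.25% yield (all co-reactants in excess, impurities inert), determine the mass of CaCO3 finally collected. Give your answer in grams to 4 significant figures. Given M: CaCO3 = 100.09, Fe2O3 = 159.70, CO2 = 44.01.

Pure Fe2O3 = 286.0 × 0.8960 = 256.26 g.
n(Fe2O3) = 256.26 / 159.70 = 1.6046 mol.
Step 1 (Fe2O3:CO2 = 1:3): theoretical n(CO2) = 4.8138 mol; at 59.68% yield, n(CO2) = 2.8729 mol.
Step 2 (CO2:CaCO3 = 1:1): theoretical n(CaCO3) = 2.8729 mol, so theoretical mass = 2.8729 × 100.09 = 287.55 g.
At 66.25% yield, actual mass of CaCO3 = 287.55 × 0.6625 = 190.50 g.

190.5 g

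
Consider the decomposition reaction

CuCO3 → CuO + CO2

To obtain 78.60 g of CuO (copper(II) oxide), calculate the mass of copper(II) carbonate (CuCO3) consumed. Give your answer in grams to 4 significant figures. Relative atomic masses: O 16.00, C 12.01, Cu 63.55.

M(CuO) = 63.55 + 16.00 = 79.55 g/mol.
M(CuCO3) = 63.55 + 12.01 + 3(16.00) = 123.56 g/mol.
n(CuO) = 78.600 g / 79.55 g/mol = 0.98806 mol.
From the equation the CuO:CuCO3 mole ratio is 1:1, so n(CuCO3) = 0.98806 × 1/1 = 0.98806 mol.
Mass of CuCO3 = 0.98806 mol × 123.56 g/mol = 122.08 g.

122.1 g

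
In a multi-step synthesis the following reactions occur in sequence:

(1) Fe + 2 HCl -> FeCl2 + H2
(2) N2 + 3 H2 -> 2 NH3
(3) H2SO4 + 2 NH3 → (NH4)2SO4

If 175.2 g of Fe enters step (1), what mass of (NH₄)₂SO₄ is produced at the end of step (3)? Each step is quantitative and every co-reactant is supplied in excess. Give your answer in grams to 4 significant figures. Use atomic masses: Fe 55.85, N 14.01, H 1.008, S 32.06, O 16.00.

138.2 g

M(Fe) = 55.85 g/mol.
M((NH4)2SO4) = 2(14.01) + 8(1.008) + 32.06 + 4(16.00) = 132.144 g/mol.
n(Fe) = 175.2 / 55.85 = 3.1370 mol.
Reaction (1): Fe→H2 ratio 1:1 ⇒ n(H2) = 3.1370 mol.
Reaction (2): H2→NH3 ratio 3:2 ⇒ n(NH3) = 2.0913 mol.
Reaction (3): NH3→(NH4)2SO4 ratio 2:1 ⇒ n((NH4)2SO4) = 1.0457 mol.
Mass of (NH4)2SO4 = 1.0457 × 132.144 = 138.18 g.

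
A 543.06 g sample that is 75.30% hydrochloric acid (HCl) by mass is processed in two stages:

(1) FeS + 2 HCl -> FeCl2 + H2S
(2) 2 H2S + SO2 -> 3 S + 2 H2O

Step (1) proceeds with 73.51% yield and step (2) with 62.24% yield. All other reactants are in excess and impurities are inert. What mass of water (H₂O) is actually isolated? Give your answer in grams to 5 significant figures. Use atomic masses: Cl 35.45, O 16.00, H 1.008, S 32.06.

Pure HCl = 543.06 × 0.7530 = 408.924 g.
M(HCl) = 1.008 + 35.45 = 36.458 g/mol.
M(H2O) = 2(1.008) + 16.00 = 18.016 g/mol.
n(HCl) = 408.924 / 36.458 = 11.2163 mol.
Step 1 (HCl:H2S = 2:1): theoretical n(H2S) = 5.60815 mol; at 73.51% yield, n(H2S) = 4.12255 mol.
Step 2 (H2S:H2O = 2:2): theoretical n(H2O) = 4.12255 mol, so theoretical mass = 4.12255 × 18.016 = 74.2719 g.
At 62.24% yield, actual mass of H2O = 74.2719 × 0.6224 = 46.2269 g.

46.227 g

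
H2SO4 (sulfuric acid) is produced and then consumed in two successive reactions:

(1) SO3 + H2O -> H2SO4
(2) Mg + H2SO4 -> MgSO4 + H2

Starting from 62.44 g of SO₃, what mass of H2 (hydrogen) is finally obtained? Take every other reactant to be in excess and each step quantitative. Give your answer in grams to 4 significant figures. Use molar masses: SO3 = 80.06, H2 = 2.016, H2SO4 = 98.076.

n(SO3) = 62.440 / 80.06 = 0.77992 mol.
Step 1 gives a 1:1 ratio of SO3 to H2SO4, so n(H2SO4) = 0.77992 mol.
In step 2 the H2SO4:H2 ratio is 1:1, so n(H2) = 0.77992 mol.
Mass of H2 = 0.77992 × 2.016 = 1.5723 g.

1.572 g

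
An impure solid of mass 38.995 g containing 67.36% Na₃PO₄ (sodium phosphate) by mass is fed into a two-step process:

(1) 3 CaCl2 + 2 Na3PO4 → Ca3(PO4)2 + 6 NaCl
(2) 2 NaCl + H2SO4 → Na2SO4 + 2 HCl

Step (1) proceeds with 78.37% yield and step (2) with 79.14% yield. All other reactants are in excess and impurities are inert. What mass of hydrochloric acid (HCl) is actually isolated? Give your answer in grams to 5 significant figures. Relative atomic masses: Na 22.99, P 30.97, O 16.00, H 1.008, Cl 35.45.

Pure Na3PO4 = 38.995 × 0.6736 = 26.2670 g.
M(Na3PO4) = 3(22.99) + 30.97 + 4(16.00) = 163.94 g/mol.
M(HCl) = 1.008 + 35.45 = 36.458 g/mol.
n(Na3PO4) = 26.2670 / 163.94 = 0.160223 mol.
Step 1 (Na3PO4:NaCl = 2:6): theoretical n(NaCl) = 0.480670 mol; at 78.37% yield, n(NaCl) = 0.376701 mol.
Step 2 (NaCl:HCl = 2:2): theoretical n(HCl) = 0.376701 mol, so theoretical mass = 0.376701 × 36.458 = 13.7338 g.
At 79.14% yield, actual mass of HCl = 13.7338 × 0.7914 = 10.8689 g.

10.869 g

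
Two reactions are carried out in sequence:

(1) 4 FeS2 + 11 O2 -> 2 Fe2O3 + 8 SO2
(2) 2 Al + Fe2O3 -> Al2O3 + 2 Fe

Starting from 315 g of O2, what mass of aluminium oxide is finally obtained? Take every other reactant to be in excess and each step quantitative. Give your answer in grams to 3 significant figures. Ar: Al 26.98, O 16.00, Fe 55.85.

182 g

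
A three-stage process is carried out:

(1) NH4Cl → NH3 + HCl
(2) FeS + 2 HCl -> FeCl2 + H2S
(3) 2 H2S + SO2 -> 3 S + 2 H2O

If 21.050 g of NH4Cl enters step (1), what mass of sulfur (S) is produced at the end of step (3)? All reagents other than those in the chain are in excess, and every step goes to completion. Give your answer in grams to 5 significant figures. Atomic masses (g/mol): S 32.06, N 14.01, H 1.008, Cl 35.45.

M(NH4Cl) = 14.01 + 4(1.008) + 35.45 = 53.492 g/mol.
M(S) = 32.06 g/mol.
n(NH4Cl) = 21.050 / 53.492 = 0.393517 mol.
Reaction (1): NH4Cl→HCl ratio 1:1 ⇒ n(HCl) = 0.393517 mol.
Reaction (2): HCl→H2S ratio 2:1 ⇒ n(H2S) = 0.196758 mol.
Reaction (3): H2S→S ratio 2:3 ⇒ n(S) = 0.295138 mol.
Mass of S = 0.295138 × 32.06 = 9.46211 g.

9.4621 g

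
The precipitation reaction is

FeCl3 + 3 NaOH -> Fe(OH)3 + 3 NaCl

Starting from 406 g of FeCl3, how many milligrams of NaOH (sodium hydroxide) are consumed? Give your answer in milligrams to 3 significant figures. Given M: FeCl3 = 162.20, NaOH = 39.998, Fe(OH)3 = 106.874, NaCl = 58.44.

n(FeCl3) = 406.0 g / 162.20 g/mol = 2.503 mol.
From the equation the FeCl3:NaOH mole ratio is 1:3, so n(NaOH) = 2.503 × 3/1 = 7.509 mol.
Mass of NaOH = 7.509 mol × 39.998 g/mol = 300.4 g.
Converting to mg: 300.4 g = 300000 mg.

300000 mg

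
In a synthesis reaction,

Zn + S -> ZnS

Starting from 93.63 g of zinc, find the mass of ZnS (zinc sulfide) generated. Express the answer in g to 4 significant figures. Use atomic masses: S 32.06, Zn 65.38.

139.5 g

M(Zn) = 65.38 g/mol.
M(ZnS) = 65.38 + 32.06 = 97.44 g/mol.
n(Zn) = 93.630 g / 65.38 g/mol = 1.4321 mol.
From the equation the Zn:ZnS mole ratio is 1:1, so n(ZnS) = 1.4321 × 1/1 = 1.4321 mol.
Mass of ZnS = 1.4321 mol × 97.44 g/mol = 139.54 g.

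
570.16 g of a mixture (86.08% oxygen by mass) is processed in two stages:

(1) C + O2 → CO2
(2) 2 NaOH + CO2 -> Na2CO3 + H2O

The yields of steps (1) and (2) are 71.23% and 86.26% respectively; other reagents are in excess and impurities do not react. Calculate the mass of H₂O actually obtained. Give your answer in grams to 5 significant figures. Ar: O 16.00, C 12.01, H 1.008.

Pure O2 = 570.16 × 0.8608 = 490.794 g.
M(O2) = 2(16.00) = 32.00 g/mol.
M(H2O) = 2(1.008) + 16.00 = 18.016 g/mol.
n(O2) = 490.794 / 32.00 = 15.3373 mol.
Step 1 (O2:CO2 = 1:1): theoretical n(CO2) = 15.3373 mol; at 71.23% yield, n(CO2) = 10.9248 mol.
Step 2 (CO2:H2O = 1:1): theoretical n(H2O) = 10.9248 mol, so theoretical mass = 10.9248 × 18.016 = 196.821 g.
At 86.26% yield, actual mass of H2O = 196.821 × 0.8626 = 169.777 g.

169.78 g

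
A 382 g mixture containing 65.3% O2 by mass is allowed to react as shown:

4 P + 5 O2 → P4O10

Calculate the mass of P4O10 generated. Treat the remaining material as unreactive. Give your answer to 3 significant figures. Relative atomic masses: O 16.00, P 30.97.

Mass of pure O2 = 382 g × 0.653 = 249.4 g.
M(O2) = 2(16.00) = 32.00 g/mol.
M(P4O10) = 4(30.97) + 10(16.00) = 283.88 g/mol.
n(O2) = 249.4 g / 32.00 g/mol = 7.795 mol.
From the equation the O2:P4O10 mole ratio is 5:1, so n(P4O10) = 7.795 × 1/5 = 1.559 mol.
Mass of P4O10 = 1.559 mol × 283.88 g/mol = 442.6 g.

443 g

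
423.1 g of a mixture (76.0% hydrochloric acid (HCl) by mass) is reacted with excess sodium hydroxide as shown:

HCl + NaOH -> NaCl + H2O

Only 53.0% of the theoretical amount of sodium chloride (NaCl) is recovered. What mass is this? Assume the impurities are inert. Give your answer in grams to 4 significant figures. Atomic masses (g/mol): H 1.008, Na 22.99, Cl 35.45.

Pure HCl available = 423.1 g × 0.760 = 321.56 g.
M(HCl) = 1.008 + 35.45 = 36.458 g/mol.
M(NaCl) = 22.99 + 35.45 = 58.44 g/mol.
n(HCl) = 321.56 g / 36.458 g/mol = 8.8199 mol.
From the equation the HCl:NaCl mole ratio is 1:1, so n(NaCl) = 8.8199 × 1/1 = 8.8199 mol.
Mass of NaCl = 8.8199 mol × 58.44 g/mol = 515.44 g.
Actual mass collected = 515.44 g × 0.530 = 273.18 g.

273.2 g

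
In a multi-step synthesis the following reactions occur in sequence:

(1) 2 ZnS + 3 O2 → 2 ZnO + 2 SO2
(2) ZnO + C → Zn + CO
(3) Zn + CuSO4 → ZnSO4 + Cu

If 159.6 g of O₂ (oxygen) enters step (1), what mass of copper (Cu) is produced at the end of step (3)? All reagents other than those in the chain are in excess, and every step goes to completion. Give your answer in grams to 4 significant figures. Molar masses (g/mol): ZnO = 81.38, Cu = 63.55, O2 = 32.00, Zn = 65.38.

n(O2) = 159.6 / 32.00 = 4.9875 mol.
Reaction (1): O2→ZnO ratio 3:2 ⇒ n(ZnO) = 3.3250 mol.
Reaction (2): ZnO→Zn ratio 1:1 ⇒ n(Zn) = 3.3250 mol.
Reaction (3): Zn→Cu ratio 1:1 ⇒ n(Cu) = 3.3250 mol.
Mass of Cu = 3.3250 × 63.55 = 211.30 g.

211.3 g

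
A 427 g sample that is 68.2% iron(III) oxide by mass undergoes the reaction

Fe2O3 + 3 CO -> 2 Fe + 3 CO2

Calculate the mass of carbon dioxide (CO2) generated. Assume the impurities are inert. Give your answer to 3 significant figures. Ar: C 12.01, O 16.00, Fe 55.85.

Mass of pure Fe2O3 = 427 g × 0.682 = 291.2 g.
M(Fe2O3) = 2(55.85) + 3(16.00) = 159.70 g/mol.
M(CO2) = 12.01 + 2(16.00) = 44.01 g/mol.
n(Fe2O3) = 291.2 g / 159.70 g/mol = 1.824 mol.
From the equation the Fe2O3:CO2 mole ratio is 1:3, so n(CO2) = 1.824 × 3/1 = 5.471 mol.
Mass of CO2 = 5.471 mol × 44.01 g/mol = 240.8 g.

241 g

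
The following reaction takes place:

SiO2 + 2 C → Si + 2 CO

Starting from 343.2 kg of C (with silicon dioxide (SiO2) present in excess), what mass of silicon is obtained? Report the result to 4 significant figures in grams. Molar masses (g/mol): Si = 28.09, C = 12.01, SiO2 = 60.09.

401400 g

Convert: 343.2 kg = 343200 g.
n(C) = 343200 g / 12.01 g/mol = 28576 mol.
From the equation the C:Si mole ratio is 2:1, so n(Si) = 28576 × 1/2 = 14288 mol.
Mass of Si = 14288 mol × 28.09 g/mol = 401350 g.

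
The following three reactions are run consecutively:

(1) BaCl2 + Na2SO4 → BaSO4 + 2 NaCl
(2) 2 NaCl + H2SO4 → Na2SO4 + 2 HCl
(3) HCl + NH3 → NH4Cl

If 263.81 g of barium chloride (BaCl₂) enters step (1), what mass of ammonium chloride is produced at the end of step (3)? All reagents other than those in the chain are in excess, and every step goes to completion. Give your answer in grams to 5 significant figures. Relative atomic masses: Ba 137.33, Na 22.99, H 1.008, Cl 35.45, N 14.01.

135.54 g

M(BaCl2) = 137.33 + 2(35.45) = 208.23 g/mol.
M(NH4Cl) = 14.01 + 4(1.008) + 35.45 = 53.492 g/mol.
n(BaCl2) = 263.81 / 208.23 = 1.26692 mol.
Reaction (1): BaCl2→NaCl ratio 1:2 ⇒ n(NaCl) = 2.53383 mol.
Reaction (2): NaCl→HCl ratio 2:2 ⇒ n(HCl) = 2.53383 mol.
Reaction (3): HCl→NH4Cl ratio 1:1 ⇒ n(NH4Cl) = 2.53383 mol.
Mass of NH4Cl = 2.53383 × 53.492 = 135.540 g.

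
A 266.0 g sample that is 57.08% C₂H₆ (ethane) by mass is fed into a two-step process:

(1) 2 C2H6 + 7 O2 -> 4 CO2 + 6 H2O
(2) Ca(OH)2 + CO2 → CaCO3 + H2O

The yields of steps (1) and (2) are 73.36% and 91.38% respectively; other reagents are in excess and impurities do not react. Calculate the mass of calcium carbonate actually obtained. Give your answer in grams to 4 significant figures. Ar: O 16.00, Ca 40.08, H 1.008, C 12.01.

Pure C2H6 = 266.0 × 0.5708 = 151.83 g.
M(C2H6) = 2(12.01) + 6(1.008) = 30.068 g/mol.
M(CaCO3) = 40.08 + 12.01 + 3(16.00) = 100.09 g/mol.
n(C2H6) = 151.83 / 30.068 = 5.0496 mol.
Step 1 (C2H6:CO2 = 2:4): theoretical n(CO2) = 10.099 mol; at 73.36% yield, n(CO2) = 7.4088 mol.
Step 2 (CO2:CaCO3 = 1:1): theoretical n(CaCO3) = 7.4088 mol, so theoretical mass = 7.4088 × 100.09 = 741.55 g.
At 91.38% yield, actual mass of CaCO3 = 741.55 × 0.9138 = 677.63 g.

677.6 g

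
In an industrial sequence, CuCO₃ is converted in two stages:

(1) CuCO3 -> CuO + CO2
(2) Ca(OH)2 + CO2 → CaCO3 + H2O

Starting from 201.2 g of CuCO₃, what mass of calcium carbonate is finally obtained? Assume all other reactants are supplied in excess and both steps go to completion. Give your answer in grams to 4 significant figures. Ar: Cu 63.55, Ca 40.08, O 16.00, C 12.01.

M(CuCO3) = 63.55 + 12.01 + 3(16.00) = 123.56 g/mol.
M(CaCO3) = 40.08 + 12.01 + 3(16.00) = 100.09 g/mol.
n(CuCO3) = 201.20 / 123.56 = 1.6284 mol.
Step 1 gives a 1:1 ratio of CuCO3 to CO2, so n(CO2) = 1.6284 mol.
In step 2 the CO2:CaCO3 ratio is 1:1, so n(CaCO3) = 1.6284 mol.
Mass of CaCO3 = 1.6284 × 100.09 = 162.98 g.

163.0 g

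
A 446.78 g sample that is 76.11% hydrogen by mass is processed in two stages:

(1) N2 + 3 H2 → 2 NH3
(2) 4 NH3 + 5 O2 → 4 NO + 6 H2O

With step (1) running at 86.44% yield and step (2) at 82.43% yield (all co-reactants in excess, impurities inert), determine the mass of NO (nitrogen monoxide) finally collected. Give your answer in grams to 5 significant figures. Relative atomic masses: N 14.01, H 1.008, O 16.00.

2404.5 g

Pure H2 = 446.78 × 0.7611 = 340.044 g.
M(H2) = 2(1.008) = 2.016 g/mol.
M(NO) = 14.01 + 16.00 = 30.01 g/mol.
n(H2) = 340.044 / 2.016 = 168.673 mol.
Step 1 (H2:NH3 = 3:2): theoretical n(NH3) = 112.448 mol; at 86.44% yield, n(NH3) = 97.2005 mol.
Step 2 (NH3:NO = 4:4): theoretical n(NO) = 97.2005 mol, so theoretical mass = 97.2005 × 30.01 = 2916.99 g.
At 82.43% yield, actual mass of NO = 2916.99 × 0.8243 = 2404.47 g.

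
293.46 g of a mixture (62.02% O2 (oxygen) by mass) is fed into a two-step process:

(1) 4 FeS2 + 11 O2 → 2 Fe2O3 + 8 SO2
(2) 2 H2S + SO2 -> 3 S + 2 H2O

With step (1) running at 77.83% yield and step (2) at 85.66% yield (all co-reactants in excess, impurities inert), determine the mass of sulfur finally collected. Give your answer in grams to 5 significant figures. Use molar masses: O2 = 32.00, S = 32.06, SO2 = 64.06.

265.24 g

Pure O2 = 293.46 × 0.6202 = 182.004 g.
n(O2) = 182.004 / 32.00 = 5.68762 mol.
Step 1 (O2:SO2 = 11:8): theoretical n(SO2) = 4.13645 mol; at 77.83% yield, n(SO2) = 3.21940 mol.
Step 2 (SO2:S = 1:3): theoretical n(S) = 9.65820 mol, so theoretical mass = 9.65820 × 32.06 = 309.642 g.
At 85.66% yield, actual mass of S = 309.642 × 0.8566 = 265.239 g.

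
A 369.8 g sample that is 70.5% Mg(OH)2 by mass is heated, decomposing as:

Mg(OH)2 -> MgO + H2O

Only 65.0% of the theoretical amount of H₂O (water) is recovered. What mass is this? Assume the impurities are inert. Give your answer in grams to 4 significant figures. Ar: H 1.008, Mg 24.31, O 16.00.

Pure Mg(OH)2 available = 369.8 g × 0.705 = 260.71 g.
M(Mg(OH)2) = 24.31 + 2(16.00) + 2(1.008) = 58.326 g/mol.
M(H2O) = 2(1.008) + 16.00 = 18.016 g/mol.
n(Mg(OH)2) = 260.71 g / 58.326 g/mol = 4.4699 mol.
From the equation the Mg(OH)2:H2O mole ratio is 1:1, so n(H2O) = 4.4699 × 1/1 = 4.4699 mol.
Mass of H2O = 4.4699 mol × 18.016 g/mol = 80.529 g.
Actual mass collected = 80.529 g × 0.650 = 52.344 g.

52.34 g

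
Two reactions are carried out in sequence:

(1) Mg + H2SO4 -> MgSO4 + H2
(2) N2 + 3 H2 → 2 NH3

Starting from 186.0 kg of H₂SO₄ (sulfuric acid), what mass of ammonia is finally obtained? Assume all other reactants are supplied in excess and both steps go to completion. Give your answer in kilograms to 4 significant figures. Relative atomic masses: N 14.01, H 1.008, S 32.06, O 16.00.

21.54 kg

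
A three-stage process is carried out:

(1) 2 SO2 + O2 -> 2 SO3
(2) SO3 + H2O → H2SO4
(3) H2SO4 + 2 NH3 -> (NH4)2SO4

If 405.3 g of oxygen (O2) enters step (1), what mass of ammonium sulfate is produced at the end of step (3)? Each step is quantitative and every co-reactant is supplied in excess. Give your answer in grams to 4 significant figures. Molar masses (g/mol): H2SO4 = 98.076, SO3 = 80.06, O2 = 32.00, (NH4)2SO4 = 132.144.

3347 g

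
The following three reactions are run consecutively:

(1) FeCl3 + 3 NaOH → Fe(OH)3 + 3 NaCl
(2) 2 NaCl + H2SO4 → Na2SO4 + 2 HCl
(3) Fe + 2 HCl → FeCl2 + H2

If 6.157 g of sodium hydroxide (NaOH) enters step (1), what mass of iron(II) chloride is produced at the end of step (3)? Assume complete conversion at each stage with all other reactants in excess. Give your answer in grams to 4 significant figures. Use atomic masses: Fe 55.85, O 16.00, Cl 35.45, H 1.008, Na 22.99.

M(NaOH) = 22.99 + 16.00 + 1.008 = 39.998 g/mol.
M(FeCl2) = 55.85 + 2(35.45) = 126.75 g/mol.
n(NaOH) = 6.157 / 39.998 = 0.15393 mol.
Reaction (1): NaOH→NaCl ratio 3:3 ⇒ n(NaCl) = 0.15393 mol.
Reaction (2): NaCl→HCl ratio 2:2 ⇒ n(HCl) = 0.15393 mol.
Reaction (3): HCl→FeCl2 ratio 2:1 ⇒ n(FeCl2) = 0.076966 mol.
Mass of FeCl2 = 0.076966 × 126.75 = 9.7555 g.

9.755 g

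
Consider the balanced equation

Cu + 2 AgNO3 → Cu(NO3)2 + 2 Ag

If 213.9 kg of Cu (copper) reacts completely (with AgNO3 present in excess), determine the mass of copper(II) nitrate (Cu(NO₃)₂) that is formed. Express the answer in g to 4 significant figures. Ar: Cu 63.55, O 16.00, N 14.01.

M(Cu) = 63.55 g/mol.
M(Cu(NO3)2) = 63.55 + 2(14.01) + 6(16.00) = 187.57 g/mol.
Convert: 213.9 kg = 213900 g.
n(Cu) = 213900 g / 63.55 g/mol = 3365.9 mol.
From the equation the Cu:Cu(NO3)2 mole ratio is 1:1, so n(Cu(NO3)2) = 3365.9 × 1/1 = 3365.9 mol.
Mass of Cu(NO3)2 = 3365.9 mol × 187.57 g/mol = 631330 g.

631300 g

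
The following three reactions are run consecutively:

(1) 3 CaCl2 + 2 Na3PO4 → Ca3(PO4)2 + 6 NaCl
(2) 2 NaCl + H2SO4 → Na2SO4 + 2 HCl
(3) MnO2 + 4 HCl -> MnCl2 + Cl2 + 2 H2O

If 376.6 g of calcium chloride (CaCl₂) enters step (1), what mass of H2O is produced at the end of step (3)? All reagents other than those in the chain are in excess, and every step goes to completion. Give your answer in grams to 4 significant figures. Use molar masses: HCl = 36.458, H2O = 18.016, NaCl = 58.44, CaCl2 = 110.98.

61.14 g

n(CaCl2) = 376.6 / 110.98 = 3.3934 mol.
Reaction (1): CaCl2→NaCl ratio 3:6 ⇒ n(NaCl) = 6.7868 mol.
Reaction (2): NaCl→HCl ratio 2:2 ⇒ n(HCl) = 6.7868 mol.
Reaction (3): HCl→H2O ratio 4:2 ⇒ n(H2O) = 3.3934 mol.
Mass of H2O = 3.3934 × 18.016 = 61.136 g.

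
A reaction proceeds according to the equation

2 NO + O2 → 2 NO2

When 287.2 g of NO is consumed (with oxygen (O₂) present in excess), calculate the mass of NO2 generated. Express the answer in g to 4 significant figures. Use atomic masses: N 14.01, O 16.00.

M(NO) = 14.01 + 16.00 = 30.01 g/mol.
M(NO2) = 14.01 + 2(16.00) = 46.01 g/mol.
n(NO) = 287.20 g / 30.01 g/mol = 9.5701 mol.
From the equation the NO:NO2 mole ratio is 2:2, so n(NO2) = 9.5701 × 2/2 = 9.5701 mol.
Mass of NO2 = 9.5701 mol × 46.01 g/mol = 440.32 g.

440.3 g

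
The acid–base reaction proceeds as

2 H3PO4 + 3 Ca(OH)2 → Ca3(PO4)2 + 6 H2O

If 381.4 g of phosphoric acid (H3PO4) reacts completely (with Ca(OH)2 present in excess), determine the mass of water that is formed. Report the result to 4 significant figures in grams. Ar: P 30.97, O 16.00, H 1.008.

210.4 g

M(H3PO4) = 3(1.008) + 30.97 + 4(16.00) = 97.994 g/mol.
M(H2O) = 2(1.008) + 16.00 = 18.016 g/mol.
n(H3PO4) = 381.40 g / 97.994 g/mol = 3.8921 mol.
From the equation the H3PO4:H2O mole ratio is 2:6, so n(H2O) = 3.8921 × 6/2 = 11.676 mol.
Mass of H2O = 11.676 mol × 18.016 g/mol = 210.36 g.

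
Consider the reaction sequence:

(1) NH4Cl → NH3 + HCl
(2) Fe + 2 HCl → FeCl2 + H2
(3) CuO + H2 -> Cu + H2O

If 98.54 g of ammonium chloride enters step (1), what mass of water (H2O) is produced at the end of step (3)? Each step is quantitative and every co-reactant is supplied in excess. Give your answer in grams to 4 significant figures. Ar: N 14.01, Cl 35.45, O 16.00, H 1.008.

M(NH4Cl) = 14.01 + 4(1.008) + 35.45 = 53.492 g/mol.
M(H2O) = 2(1.008) + 16.00 = 18.016 g/mol.
n(NH4Cl) = 98.54 / 53.492 = 1.8421 mol.
Reaction (1): NH4Cl→HCl ratio 1:1 ⇒ n(HCl) = 1.8421 mol.
Reaction (2): HCl→H2 ratio 2:1 ⇒ n(H2) = 0.92107 mol.
Reaction (3): H2→H2O ratio 1:1 ⇒ n(H2O) = 0.92107 mol.
Mass of H2O = 0.92107 × 18.016 = 16.594 g.

16.59 g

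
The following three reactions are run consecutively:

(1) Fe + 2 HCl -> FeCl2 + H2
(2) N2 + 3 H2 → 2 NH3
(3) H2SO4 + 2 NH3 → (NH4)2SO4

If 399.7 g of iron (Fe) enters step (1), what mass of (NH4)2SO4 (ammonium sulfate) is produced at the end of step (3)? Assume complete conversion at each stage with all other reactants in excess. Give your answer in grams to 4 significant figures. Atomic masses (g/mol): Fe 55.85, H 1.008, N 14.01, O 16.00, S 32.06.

315.2 g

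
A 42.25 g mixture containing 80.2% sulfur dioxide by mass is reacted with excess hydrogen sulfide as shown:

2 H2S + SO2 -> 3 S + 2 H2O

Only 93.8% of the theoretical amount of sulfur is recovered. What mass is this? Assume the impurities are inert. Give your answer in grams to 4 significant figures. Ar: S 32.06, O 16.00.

Pure SO2 available = 42.25 g × 0.802 = 33.885 g.
M(SO2) = 32.06 + 2(16.00) = 64.06 g/mol.
M(S) = 32.06 g/mol.
n(SO2) = 33.885 g / 64.06 g/mol = 0.52895 mol.
From the equation the SO2:S mole ratio is 1:3, so n(S) = 0.52895 × 3/1 = 1.5868 mol.
Mass of S = 1.5868 mol × 32.06 g/mol = 50.874 g.
Actual mass collected = 50.874 g × 0.938 = 47.720 g.

47.72 g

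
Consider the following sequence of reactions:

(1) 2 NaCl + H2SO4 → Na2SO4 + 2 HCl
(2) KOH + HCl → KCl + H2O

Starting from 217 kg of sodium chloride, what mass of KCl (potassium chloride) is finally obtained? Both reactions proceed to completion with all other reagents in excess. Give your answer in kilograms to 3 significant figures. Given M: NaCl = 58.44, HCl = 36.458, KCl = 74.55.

277 kg

217 kg = 217000 g.
n(NaCl) = 217000 / 58.44 = 3713 mol.
Step 1 gives a 2:2 ratio of NaCl to HCl, so n(HCl) = 3713 mol.
In step 2 the HCl:KCl ratio is 1:1, so n(KCl) = 3713 mol.
Mass of KCl = 3713 × 74.55 = 276800 g = 277 kg.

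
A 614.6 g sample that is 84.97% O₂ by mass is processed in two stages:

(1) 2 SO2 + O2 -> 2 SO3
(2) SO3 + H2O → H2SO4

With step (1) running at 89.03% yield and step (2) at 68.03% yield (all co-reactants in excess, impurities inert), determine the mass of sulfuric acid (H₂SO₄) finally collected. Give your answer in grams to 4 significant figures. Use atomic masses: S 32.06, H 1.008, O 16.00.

1939 g

Pure O2 = 614.6 × 0.8497 = 522.23 g.
M(O2) = 2(16.00) = 32.00 g/mol.
M(H2SO4) = 2(1.008) + 32.06 + 4(16.00) = 98.076 g/mol.
n(O2) = 522.23 / 32.00 = 16.320 mol.
Step 1 (O2:SO3 = 1:2): theoretical n(SO3) = 32.639 mol; at 89.03% yield, n(SO3) = 29.059 mol.
Step 2 (SO3:H2SO4 = 1:1): theoretical n(H2SO4) = 29.059 mol, so theoretical mass = 29.059 × 98.076 = 2850.0 g.
At 68.03% yield, actual mass of H2SO4 = 2850.0 × 0.6803 = 1938.8 g.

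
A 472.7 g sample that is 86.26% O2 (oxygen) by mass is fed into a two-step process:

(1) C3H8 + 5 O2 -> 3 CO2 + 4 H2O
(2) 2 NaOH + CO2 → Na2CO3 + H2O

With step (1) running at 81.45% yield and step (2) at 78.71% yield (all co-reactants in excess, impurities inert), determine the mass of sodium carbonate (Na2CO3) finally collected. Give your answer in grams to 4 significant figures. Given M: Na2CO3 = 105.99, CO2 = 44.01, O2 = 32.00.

519.5 g

Pure O2 = 472.7 × 0.8626 = 407.75 g.
n(O2) = 407.75 / 32.00 = 12.742 mol.
Step 1 (O2:CO2 = 5:3): theoretical n(CO2) = 7.6453 mol; at 81.45% yield, n(CO2) = 6.2271 mol.
Step 2 (CO2:Na2CO3 = 1:1): theoretical n(Na2CO3) = 6.2271 mol, so theoretical mass = 6.2271 × 105.99 = 660.01 g.
At 78.71% yield, actual mass of Na2CO3 = 660.01 × 0.7871 = 519.50 g.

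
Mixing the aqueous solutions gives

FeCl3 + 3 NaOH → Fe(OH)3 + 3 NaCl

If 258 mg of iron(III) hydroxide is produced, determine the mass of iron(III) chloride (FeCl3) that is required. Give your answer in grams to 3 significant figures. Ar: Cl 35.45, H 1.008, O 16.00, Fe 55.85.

0.392 g

M(Fe(OH)3) = 55.85 + 3(16.00) + 3(1.008) = 106.874 g/mol.
M(FeCl3) = 55.85 + 3(35.45) = 162.20 g/mol.
Convert: 258 mg = 0.2580 g.
n(Fe(OH)3) = 0.2580 g / 106.874 g/mol = 0.002414 mol.
From the equation the Fe(OH)3:FeCl3 mole ratio is 1:1, so n(FeCl3) = 0.002414 × 1/1 = 0.002414 mol.
Mass of FeCl3 = 0.002414 mol × 162.20 g/mol = 0.3916 g.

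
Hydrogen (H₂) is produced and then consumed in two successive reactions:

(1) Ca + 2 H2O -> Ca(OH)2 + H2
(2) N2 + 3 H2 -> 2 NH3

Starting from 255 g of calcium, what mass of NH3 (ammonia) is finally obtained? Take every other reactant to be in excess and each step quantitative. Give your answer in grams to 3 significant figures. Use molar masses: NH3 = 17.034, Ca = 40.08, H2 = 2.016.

72.2 g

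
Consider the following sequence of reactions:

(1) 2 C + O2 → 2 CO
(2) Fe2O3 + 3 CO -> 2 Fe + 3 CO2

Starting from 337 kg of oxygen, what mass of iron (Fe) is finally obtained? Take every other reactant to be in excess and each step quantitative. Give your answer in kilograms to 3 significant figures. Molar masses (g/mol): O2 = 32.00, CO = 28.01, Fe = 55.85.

337 kg = 337000 g.
n(O2) = 337000 / 32.00 = 10530 mol.
Step 1 gives a 1:2 ratio of O2 to CO, so n(CO) = 21060 mol.
In step 2 the CO:Fe ratio is 3:2, so n(Fe) = 14040 mol.
Mass of Fe = 14040 × 55.85 = 784200 g = 784 kg.

784 kg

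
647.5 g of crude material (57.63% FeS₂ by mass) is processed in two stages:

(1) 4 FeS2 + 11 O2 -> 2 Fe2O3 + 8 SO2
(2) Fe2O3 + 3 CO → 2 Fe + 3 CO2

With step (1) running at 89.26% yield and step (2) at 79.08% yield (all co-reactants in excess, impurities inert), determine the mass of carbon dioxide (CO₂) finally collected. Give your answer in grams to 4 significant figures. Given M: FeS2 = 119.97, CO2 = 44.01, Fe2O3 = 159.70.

Pure FeS2 = 647.5 × 0.5763 = 373.15 g.
n(FeS2) = 373.15 / 119.97 = 3.1104 mol.
Step 1 (FeS2:Fe2O3 = 4:2): theoretical n(Fe2O3) = 1.5552 mol; at 89.26% yield, n(Fe2O3) = 1.3882 mol.
Step 2 (Fe2O3:CO2 = 1:3): theoretical n(CO2) = 4.1645 mol, so theoretical mass = 4.1645 × 44.01 = 183.28 g.
At 79.08% yield, actual mass of CO2 = 183.28 × 0.7908 = 144.94 g.

144.9 g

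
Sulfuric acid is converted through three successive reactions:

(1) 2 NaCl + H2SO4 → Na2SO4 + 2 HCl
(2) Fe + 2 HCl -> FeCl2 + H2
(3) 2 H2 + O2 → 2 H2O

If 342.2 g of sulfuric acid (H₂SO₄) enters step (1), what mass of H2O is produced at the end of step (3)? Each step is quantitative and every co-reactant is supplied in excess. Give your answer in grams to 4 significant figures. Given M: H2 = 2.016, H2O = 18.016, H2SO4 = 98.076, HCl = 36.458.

n(H2SO4) = 342.2 / 98.076 = 3.4891 mol.
Reaction (1): H2SO4→HCl ratio 1:2 ⇒ n(HCl) = 6.9783 mol.
Reaction (2): HCl→H2 ratio 2:1 ⇒ n(H2) = 3.4891 mol.
Reaction (3): H2→H2O ratio 2:2 ⇒ n(H2O) = 3.4891 mol.
Mass of H2O = 3.4891 × 18.016 = 62.860 g.

62.86 g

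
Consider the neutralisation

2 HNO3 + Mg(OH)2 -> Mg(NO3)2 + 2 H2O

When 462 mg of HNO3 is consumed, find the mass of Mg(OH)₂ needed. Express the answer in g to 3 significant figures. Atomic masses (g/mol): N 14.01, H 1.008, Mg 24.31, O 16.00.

0.214 g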